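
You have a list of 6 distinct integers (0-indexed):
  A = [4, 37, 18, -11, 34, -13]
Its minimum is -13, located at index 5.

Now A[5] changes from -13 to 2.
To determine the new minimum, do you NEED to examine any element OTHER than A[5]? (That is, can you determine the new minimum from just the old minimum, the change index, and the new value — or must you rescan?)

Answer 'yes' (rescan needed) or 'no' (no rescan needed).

Answer: yes

Derivation:
Old min = -13 at index 5
Change at index 5: -13 -> 2
Index 5 WAS the min and new value 2 > old min -13. Must rescan other elements to find the new min.
Needs rescan: yes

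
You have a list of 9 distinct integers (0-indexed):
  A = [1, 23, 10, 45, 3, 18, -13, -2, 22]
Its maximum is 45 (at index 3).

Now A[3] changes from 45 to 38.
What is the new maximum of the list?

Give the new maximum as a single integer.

Old max = 45 (at index 3)
Change: A[3] 45 -> 38
Changed element WAS the max -> may need rescan.
  Max of remaining elements: 23
  New max = max(38, 23) = 38

Answer: 38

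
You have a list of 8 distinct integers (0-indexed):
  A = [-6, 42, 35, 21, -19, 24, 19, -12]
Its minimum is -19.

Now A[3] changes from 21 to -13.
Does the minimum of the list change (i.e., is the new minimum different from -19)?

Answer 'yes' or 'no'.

Old min = -19
Change: A[3] 21 -> -13
Changed element was NOT the min; min changes only if -13 < -19.
New min = -19; changed? no

Answer: no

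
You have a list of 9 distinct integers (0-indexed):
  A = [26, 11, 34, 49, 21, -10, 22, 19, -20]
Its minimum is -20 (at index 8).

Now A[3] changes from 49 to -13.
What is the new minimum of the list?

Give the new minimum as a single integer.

Old min = -20 (at index 8)
Change: A[3] 49 -> -13
Changed element was NOT the old min.
  New min = min(old_min, new_val) = min(-20, -13) = -20

Answer: -20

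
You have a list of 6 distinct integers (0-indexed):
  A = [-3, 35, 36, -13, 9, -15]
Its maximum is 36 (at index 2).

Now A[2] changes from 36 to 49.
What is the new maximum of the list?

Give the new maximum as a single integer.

Answer: 49

Derivation:
Old max = 36 (at index 2)
Change: A[2] 36 -> 49
Changed element WAS the max -> may need rescan.
  Max of remaining elements: 35
  New max = max(49, 35) = 49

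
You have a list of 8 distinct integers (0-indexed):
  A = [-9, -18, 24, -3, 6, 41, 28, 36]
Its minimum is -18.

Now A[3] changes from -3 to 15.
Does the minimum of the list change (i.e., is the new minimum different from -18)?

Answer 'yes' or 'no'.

Old min = -18
Change: A[3] -3 -> 15
Changed element was NOT the min; min changes only if 15 < -18.
New min = -18; changed? no

Answer: no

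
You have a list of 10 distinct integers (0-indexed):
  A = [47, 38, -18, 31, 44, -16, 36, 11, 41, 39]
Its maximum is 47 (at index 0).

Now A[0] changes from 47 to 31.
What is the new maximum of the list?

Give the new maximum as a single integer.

Old max = 47 (at index 0)
Change: A[0] 47 -> 31
Changed element WAS the max -> may need rescan.
  Max of remaining elements: 44
  New max = max(31, 44) = 44

Answer: 44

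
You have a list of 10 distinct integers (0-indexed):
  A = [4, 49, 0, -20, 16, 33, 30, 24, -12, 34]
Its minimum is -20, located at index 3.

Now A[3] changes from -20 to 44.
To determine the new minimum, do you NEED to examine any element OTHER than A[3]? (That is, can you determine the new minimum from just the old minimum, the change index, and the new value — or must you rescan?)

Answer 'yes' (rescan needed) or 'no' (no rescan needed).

Old min = -20 at index 3
Change at index 3: -20 -> 44
Index 3 WAS the min and new value 44 > old min -20. Must rescan other elements to find the new min.
Needs rescan: yes

Answer: yes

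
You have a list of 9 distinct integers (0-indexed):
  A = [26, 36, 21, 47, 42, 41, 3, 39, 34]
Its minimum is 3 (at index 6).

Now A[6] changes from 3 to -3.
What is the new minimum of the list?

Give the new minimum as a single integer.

Answer: -3

Derivation:
Old min = 3 (at index 6)
Change: A[6] 3 -> -3
Changed element WAS the min. Need to check: is -3 still <= all others?
  Min of remaining elements: 21
  New min = min(-3, 21) = -3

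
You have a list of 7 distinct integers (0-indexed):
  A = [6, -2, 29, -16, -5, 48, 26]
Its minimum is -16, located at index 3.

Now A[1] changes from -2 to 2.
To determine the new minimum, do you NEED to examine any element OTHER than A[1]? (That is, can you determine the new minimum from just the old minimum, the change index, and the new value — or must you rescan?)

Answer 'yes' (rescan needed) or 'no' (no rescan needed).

Answer: no

Derivation:
Old min = -16 at index 3
Change at index 1: -2 -> 2
Index 1 was NOT the min. New min = min(-16, 2). No rescan of other elements needed.
Needs rescan: no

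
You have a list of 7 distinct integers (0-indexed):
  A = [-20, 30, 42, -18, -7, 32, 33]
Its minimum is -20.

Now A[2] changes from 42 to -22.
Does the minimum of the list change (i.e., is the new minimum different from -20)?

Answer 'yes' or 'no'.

Answer: yes

Derivation:
Old min = -20
Change: A[2] 42 -> -22
Changed element was NOT the min; min changes only if -22 < -20.
New min = -22; changed? yes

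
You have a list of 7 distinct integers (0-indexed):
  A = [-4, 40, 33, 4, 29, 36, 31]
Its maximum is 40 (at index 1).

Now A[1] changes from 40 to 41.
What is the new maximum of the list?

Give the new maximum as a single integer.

Answer: 41

Derivation:
Old max = 40 (at index 1)
Change: A[1] 40 -> 41
Changed element WAS the max -> may need rescan.
  Max of remaining elements: 36
  New max = max(41, 36) = 41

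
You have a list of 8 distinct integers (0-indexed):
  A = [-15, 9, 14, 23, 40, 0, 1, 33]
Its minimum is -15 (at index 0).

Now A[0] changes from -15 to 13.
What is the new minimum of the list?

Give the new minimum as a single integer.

Answer: 0

Derivation:
Old min = -15 (at index 0)
Change: A[0] -15 -> 13
Changed element WAS the min. Need to check: is 13 still <= all others?
  Min of remaining elements: 0
  New min = min(13, 0) = 0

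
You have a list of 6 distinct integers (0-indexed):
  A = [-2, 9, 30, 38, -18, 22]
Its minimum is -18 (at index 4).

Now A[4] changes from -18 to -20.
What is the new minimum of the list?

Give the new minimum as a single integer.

Answer: -20

Derivation:
Old min = -18 (at index 4)
Change: A[4] -18 -> -20
Changed element WAS the min. Need to check: is -20 still <= all others?
  Min of remaining elements: -2
  New min = min(-20, -2) = -20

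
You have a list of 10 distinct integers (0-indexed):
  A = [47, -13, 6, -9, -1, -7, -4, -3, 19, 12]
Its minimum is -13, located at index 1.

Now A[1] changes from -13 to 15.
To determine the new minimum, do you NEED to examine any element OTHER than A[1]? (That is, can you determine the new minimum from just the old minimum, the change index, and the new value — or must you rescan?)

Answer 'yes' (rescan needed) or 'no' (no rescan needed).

Answer: yes

Derivation:
Old min = -13 at index 1
Change at index 1: -13 -> 15
Index 1 WAS the min and new value 15 > old min -13. Must rescan other elements to find the new min.
Needs rescan: yes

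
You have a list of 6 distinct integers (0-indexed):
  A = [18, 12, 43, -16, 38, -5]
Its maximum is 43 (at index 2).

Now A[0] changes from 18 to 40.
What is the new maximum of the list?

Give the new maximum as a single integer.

Answer: 43

Derivation:
Old max = 43 (at index 2)
Change: A[0] 18 -> 40
Changed element was NOT the old max.
  New max = max(old_max, new_val) = max(43, 40) = 43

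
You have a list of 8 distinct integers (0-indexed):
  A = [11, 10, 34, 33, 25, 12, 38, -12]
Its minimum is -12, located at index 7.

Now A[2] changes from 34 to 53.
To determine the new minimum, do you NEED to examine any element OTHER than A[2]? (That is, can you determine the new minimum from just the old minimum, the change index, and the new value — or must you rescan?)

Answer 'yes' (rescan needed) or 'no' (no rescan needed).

Answer: no

Derivation:
Old min = -12 at index 7
Change at index 2: 34 -> 53
Index 2 was NOT the min. New min = min(-12, 53). No rescan of other elements needed.
Needs rescan: no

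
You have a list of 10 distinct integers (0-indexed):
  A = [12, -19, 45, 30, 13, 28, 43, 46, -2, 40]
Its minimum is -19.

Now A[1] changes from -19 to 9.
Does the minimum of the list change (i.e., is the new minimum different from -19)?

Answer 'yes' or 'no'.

Old min = -19
Change: A[1] -19 -> 9
Changed element was the min; new min must be rechecked.
New min = -2; changed? yes

Answer: yes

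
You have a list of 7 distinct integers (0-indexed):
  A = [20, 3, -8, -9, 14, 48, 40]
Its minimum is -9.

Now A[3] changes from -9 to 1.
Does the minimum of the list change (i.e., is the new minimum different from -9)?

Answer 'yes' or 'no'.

Answer: yes

Derivation:
Old min = -9
Change: A[3] -9 -> 1
Changed element was the min; new min must be rechecked.
New min = -8; changed? yes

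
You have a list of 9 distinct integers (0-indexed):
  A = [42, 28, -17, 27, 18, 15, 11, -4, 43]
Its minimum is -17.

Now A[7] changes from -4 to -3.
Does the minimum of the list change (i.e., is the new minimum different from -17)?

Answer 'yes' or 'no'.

Old min = -17
Change: A[7] -4 -> -3
Changed element was NOT the min; min changes only if -3 < -17.
New min = -17; changed? no

Answer: no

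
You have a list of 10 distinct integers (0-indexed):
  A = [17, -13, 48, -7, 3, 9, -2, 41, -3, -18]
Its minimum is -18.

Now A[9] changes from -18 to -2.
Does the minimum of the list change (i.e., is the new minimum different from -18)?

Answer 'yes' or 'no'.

Old min = -18
Change: A[9] -18 -> -2
Changed element was the min; new min must be rechecked.
New min = -13; changed? yes

Answer: yes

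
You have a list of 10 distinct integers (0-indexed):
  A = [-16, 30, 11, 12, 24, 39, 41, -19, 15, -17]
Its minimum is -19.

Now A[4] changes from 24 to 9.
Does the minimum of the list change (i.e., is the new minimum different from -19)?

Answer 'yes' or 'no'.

Old min = -19
Change: A[4] 24 -> 9
Changed element was NOT the min; min changes only if 9 < -19.
New min = -19; changed? no

Answer: no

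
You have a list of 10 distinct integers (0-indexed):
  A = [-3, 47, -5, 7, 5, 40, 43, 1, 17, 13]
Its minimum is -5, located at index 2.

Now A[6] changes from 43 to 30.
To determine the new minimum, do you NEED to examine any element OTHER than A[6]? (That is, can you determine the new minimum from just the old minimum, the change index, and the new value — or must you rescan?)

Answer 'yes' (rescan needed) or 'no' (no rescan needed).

Answer: no

Derivation:
Old min = -5 at index 2
Change at index 6: 43 -> 30
Index 6 was NOT the min. New min = min(-5, 30). No rescan of other elements needed.
Needs rescan: no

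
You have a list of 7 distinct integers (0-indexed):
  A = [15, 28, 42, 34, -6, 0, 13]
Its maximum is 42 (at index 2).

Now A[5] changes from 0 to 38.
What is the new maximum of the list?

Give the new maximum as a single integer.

Old max = 42 (at index 2)
Change: A[5] 0 -> 38
Changed element was NOT the old max.
  New max = max(old_max, new_val) = max(42, 38) = 42

Answer: 42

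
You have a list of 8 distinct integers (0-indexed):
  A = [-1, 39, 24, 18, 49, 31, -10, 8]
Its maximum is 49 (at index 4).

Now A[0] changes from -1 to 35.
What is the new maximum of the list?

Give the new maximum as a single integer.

Old max = 49 (at index 4)
Change: A[0] -1 -> 35
Changed element was NOT the old max.
  New max = max(old_max, new_val) = max(49, 35) = 49

Answer: 49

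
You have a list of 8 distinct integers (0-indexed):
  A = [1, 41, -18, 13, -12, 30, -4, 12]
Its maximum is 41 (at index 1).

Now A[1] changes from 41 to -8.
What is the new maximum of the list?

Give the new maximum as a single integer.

Answer: 30

Derivation:
Old max = 41 (at index 1)
Change: A[1] 41 -> -8
Changed element WAS the max -> may need rescan.
  Max of remaining elements: 30
  New max = max(-8, 30) = 30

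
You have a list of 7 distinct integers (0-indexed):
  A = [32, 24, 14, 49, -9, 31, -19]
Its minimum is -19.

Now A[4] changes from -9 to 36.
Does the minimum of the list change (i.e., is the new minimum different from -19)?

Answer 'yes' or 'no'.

Old min = -19
Change: A[4] -9 -> 36
Changed element was NOT the min; min changes only if 36 < -19.
New min = -19; changed? no

Answer: no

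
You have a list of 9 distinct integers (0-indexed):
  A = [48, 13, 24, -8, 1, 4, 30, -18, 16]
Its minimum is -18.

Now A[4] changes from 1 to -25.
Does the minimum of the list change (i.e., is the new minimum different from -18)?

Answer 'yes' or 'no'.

Old min = -18
Change: A[4] 1 -> -25
Changed element was NOT the min; min changes only if -25 < -18.
New min = -25; changed? yes

Answer: yes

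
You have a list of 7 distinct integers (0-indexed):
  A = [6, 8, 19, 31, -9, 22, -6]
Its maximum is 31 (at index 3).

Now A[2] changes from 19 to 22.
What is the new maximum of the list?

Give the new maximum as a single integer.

Answer: 31

Derivation:
Old max = 31 (at index 3)
Change: A[2] 19 -> 22
Changed element was NOT the old max.
  New max = max(old_max, new_val) = max(31, 22) = 31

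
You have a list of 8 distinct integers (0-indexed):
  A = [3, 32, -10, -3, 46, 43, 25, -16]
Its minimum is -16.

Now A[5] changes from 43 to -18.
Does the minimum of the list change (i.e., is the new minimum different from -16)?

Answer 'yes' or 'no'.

Answer: yes

Derivation:
Old min = -16
Change: A[5] 43 -> -18
Changed element was NOT the min; min changes only if -18 < -16.
New min = -18; changed? yes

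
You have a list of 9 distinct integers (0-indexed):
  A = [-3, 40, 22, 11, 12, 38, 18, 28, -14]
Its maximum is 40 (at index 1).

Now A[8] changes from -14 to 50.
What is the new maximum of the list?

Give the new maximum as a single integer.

Old max = 40 (at index 1)
Change: A[8] -14 -> 50
Changed element was NOT the old max.
  New max = max(old_max, new_val) = max(40, 50) = 50

Answer: 50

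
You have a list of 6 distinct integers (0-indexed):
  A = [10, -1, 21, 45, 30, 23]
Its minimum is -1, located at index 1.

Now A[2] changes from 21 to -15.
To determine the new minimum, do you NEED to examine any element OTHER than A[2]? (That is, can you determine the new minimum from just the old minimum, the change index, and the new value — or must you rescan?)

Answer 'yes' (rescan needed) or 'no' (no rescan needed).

Answer: no

Derivation:
Old min = -1 at index 1
Change at index 2: 21 -> -15
Index 2 was NOT the min. New min = min(-1, -15). No rescan of other elements needed.
Needs rescan: no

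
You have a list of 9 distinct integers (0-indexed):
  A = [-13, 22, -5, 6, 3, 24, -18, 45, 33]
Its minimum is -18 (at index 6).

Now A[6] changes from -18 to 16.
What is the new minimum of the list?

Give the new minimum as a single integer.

Old min = -18 (at index 6)
Change: A[6] -18 -> 16
Changed element WAS the min. Need to check: is 16 still <= all others?
  Min of remaining elements: -13
  New min = min(16, -13) = -13

Answer: -13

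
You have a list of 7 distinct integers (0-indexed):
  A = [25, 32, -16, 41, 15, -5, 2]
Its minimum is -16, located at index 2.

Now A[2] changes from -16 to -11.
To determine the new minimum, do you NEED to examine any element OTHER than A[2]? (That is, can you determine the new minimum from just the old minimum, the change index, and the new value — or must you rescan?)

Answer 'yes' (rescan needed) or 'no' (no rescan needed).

Answer: yes

Derivation:
Old min = -16 at index 2
Change at index 2: -16 -> -11
Index 2 WAS the min and new value -11 > old min -16. Must rescan other elements to find the new min.
Needs rescan: yes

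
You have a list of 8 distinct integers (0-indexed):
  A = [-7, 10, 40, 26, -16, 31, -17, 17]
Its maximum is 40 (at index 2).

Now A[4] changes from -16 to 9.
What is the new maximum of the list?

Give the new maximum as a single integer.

Answer: 40

Derivation:
Old max = 40 (at index 2)
Change: A[4] -16 -> 9
Changed element was NOT the old max.
  New max = max(old_max, new_val) = max(40, 9) = 40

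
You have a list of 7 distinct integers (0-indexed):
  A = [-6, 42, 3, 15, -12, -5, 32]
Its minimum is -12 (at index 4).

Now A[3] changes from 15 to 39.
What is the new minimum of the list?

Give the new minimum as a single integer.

Old min = -12 (at index 4)
Change: A[3] 15 -> 39
Changed element was NOT the old min.
  New min = min(old_min, new_val) = min(-12, 39) = -12

Answer: -12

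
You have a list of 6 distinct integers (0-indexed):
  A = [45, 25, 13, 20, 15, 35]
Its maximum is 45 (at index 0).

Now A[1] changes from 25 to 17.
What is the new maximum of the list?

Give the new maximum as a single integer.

Answer: 45

Derivation:
Old max = 45 (at index 0)
Change: A[1] 25 -> 17
Changed element was NOT the old max.
  New max = max(old_max, new_val) = max(45, 17) = 45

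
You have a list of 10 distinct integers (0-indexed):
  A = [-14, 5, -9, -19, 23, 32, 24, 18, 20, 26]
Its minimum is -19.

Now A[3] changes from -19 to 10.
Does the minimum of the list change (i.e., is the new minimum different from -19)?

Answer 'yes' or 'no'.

Answer: yes

Derivation:
Old min = -19
Change: A[3] -19 -> 10
Changed element was the min; new min must be rechecked.
New min = -14; changed? yes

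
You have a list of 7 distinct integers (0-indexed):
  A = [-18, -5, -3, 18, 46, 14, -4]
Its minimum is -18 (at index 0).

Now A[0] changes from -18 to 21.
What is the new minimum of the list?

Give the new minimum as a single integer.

Old min = -18 (at index 0)
Change: A[0] -18 -> 21
Changed element WAS the min. Need to check: is 21 still <= all others?
  Min of remaining elements: -5
  New min = min(21, -5) = -5

Answer: -5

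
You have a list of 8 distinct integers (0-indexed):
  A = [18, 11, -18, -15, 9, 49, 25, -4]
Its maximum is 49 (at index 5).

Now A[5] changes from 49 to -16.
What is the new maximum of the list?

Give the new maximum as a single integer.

Old max = 49 (at index 5)
Change: A[5] 49 -> -16
Changed element WAS the max -> may need rescan.
  Max of remaining elements: 25
  New max = max(-16, 25) = 25

Answer: 25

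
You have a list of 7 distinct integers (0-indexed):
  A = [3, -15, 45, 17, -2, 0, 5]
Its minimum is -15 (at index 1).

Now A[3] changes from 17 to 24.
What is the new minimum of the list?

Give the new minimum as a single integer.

Answer: -15

Derivation:
Old min = -15 (at index 1)
Change: A[3] 17 -> 24
Changed element was NOT the old min.
  New min = min(old_min, new_val) = min(-15, 24) = -15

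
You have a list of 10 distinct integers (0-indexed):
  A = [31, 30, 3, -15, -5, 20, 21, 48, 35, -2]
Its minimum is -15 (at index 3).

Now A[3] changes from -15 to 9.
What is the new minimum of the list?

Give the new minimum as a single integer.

Answer: -5

Derivation:
Old min = -15 (at index 3)
Change: A[3] -15 -> 9
Changed element WAS the min. Need to check: is 9 still <= all others?
  Min of remaining elements: -5
  New min = min(9, -5) = -5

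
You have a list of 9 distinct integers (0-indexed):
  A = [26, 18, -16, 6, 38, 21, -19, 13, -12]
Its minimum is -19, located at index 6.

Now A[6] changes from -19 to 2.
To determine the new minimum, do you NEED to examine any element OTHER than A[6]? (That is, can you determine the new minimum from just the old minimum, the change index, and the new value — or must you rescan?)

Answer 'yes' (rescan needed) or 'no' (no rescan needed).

Answer: yes

Derivation:
Old min = -19 at index 6
Change at index 6: -19 -> 2
Index 6 WAS the min and new value 2 > old min -19. Must rescan other elements to find the new min.
Needs rescan: yes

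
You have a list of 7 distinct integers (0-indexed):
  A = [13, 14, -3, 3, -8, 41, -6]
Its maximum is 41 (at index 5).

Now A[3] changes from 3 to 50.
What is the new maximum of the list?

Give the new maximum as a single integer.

Old max = 41 (at index 5)
Change: A[3] 3 -> 50
Changed element was NOT the old max.
  New max = max(old_max, new_val) = max(41, 50) = 50

Answer: 50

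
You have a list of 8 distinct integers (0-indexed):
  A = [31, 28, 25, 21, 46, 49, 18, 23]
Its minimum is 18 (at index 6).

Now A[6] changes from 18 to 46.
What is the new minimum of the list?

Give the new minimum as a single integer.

Answer: 21

Derivation:
Old min = 18 (at index 6)
Change: A[6] 18 -> 46
Changed element WAS the min. Need to check: is 46 still <= all others?
  Min of remaining elements: 21
  New min = min(46, 21) = 21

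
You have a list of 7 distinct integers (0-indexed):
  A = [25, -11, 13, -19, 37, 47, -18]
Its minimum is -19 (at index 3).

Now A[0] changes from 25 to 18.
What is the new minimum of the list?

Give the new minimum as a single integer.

Answer: -19

Derivation:
Old min = -19 (at index 3)
Change: A[0] 25 -> 18
Changed element was NOT the old min.
  New min = min(old_min, new_val) = min(-19, 18) = -19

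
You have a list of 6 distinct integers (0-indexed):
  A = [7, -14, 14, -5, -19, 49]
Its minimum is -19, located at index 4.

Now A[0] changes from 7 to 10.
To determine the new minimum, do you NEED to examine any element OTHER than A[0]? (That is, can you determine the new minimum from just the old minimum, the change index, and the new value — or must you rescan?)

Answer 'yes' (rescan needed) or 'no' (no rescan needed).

Answer: no

Derivation:
Old min = -19 at index 4
Change at index 0: 7 -> 10
Index 0 was NOT the min. New min = min(-19, 10). No rescan of other elements needed.
Needs rescan: no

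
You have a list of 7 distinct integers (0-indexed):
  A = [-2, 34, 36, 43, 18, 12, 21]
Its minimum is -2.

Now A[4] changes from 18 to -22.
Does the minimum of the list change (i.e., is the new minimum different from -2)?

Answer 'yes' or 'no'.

Answer: yes

Derivation:
Old min = -2
Change: A[4] 18 -> -22
Changed element was NOT the min; min changes only if -22 < -2.
New min = -22; changed? yes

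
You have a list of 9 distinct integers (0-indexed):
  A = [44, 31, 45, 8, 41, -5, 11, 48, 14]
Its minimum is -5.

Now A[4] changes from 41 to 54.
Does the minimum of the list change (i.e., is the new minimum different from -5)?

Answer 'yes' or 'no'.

Old min = -5
Change: A[4] 41 -> 54
Changed element was NOT the min; min changes only if 54 < -5.
New min = -5; changed? no

Answer: no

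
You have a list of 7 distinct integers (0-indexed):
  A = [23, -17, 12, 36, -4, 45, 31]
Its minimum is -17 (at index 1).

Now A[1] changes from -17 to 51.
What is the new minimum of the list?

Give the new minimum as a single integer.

Old min = -17 (at index 1)
Change: A[1] -17 -> 51
Changed element WAS the min. Need to check: is 51 still <= all others?
  Min of remaining elements: -4
  New min = min(51, -4) = -4

Answer: -4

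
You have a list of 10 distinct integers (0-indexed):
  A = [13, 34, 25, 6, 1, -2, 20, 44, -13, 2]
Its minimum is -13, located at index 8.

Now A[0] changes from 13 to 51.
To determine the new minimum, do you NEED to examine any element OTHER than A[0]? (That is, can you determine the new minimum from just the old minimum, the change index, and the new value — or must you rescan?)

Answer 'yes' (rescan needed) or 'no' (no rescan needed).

Old min = -13 at index 8
Change at index 0: 13 -> 51
Index 0 was NOT the min. New min = min(-13, 51). No rescan of other elements needed.
Needs rescan: no

Answer: no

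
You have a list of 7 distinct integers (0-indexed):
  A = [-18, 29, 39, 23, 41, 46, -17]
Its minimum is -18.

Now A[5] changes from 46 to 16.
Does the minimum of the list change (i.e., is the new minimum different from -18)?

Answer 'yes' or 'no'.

Answer: no

Derivation:
Old min = -18
Change: A[5] 46 -> 16
Changed element was NOT the min; min changes only if 16 < -18.
New min = -18; changed? no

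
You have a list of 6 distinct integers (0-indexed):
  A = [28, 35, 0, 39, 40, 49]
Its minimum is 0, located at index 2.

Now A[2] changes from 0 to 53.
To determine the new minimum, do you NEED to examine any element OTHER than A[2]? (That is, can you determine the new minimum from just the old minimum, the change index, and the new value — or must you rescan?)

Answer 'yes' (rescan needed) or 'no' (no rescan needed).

Answer: yes

Derivation:
Old min = 0 at index 2
Change at index 2: 0 -> 53
Index 2 WAS the min and new value 53 > old min 0. Must rescan other elements to find the new min.
Needs rescan: yes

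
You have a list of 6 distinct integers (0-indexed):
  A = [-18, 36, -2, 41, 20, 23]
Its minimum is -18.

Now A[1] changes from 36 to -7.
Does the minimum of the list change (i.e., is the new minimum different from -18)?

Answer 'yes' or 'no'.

Old min = -18
Change: A[1] 36 -> -7
Changed element was NOT the min; min changes only if -7 < -18.
New min = -18; changed? no

Answer: no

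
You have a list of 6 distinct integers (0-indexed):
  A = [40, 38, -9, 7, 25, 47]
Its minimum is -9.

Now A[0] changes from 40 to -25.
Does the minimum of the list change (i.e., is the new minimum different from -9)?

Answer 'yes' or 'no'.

Old min = -9
Change: A[0] 40 -> -25
Changed element was NOT the min; min changes only if -25 < -9.
New min = -25; changed? yes

Answer: yes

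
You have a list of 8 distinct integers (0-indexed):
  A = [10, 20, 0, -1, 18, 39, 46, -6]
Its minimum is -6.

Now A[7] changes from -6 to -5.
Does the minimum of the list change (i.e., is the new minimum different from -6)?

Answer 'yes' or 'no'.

Old min = -6
Change: A[7] -6 -> -5
Changed element was the min; new min must be rechecked.
New min = -5; changed? yes

Answer: yes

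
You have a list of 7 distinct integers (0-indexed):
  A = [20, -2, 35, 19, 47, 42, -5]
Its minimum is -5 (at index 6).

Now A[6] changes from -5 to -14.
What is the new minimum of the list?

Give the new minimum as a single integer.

Old min = -5 (at index 6)
Change: A[6] -5 -> -14
Changed element WAS the min. Need to check: is -14 still <= all others?
  Min of remaining elements: -2
  New min = min(-14, -2) = -14

Answer: -14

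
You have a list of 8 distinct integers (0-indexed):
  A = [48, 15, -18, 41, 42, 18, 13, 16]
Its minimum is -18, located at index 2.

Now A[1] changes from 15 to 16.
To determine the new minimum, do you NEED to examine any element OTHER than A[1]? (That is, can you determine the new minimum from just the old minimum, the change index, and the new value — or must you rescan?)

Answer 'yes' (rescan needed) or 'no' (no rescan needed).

Old min = -18 at index 2
Change at index 1: 15 -> 16
Index 1 was NOT the min. New min = min(-18, 16). No rescan of other elements needed.
Needs rescan: no

Answer: no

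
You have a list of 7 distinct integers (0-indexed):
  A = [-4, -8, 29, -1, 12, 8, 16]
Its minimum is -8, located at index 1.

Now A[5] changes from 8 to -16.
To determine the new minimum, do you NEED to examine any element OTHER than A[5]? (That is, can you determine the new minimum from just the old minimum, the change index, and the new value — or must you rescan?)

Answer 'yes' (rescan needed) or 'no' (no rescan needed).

Old min = -8 at index 1
Change at index 5: 8 -> -16
Index 5 was NOT the min. New min = min(-8, -16). No rescan of other elements needed.
Needs rescan: no

Answer: no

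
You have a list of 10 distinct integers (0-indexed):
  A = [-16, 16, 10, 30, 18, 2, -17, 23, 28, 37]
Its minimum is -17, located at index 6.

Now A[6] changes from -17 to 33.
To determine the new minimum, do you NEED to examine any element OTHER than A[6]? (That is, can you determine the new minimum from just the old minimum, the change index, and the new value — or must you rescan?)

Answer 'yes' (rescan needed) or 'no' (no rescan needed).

Answer: yes

Derivation:
Old min = -17 at index 6
Change at index 6: -17 -> 33
Index 6 WAS the min and new value 33 > old min -17. Must rescan other elements to find the new min.
Needs rescan: yes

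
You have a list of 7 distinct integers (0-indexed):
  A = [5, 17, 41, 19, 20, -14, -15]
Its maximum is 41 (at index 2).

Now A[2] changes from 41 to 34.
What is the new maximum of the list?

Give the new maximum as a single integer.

Answer: 34

Derivation:
Old max = 41 (at index 2)
Change: A[2] 41 -> 34
Changed element WAS the max -> may need rescan.
  Max of remaining elements: 20
  New max = max(34, 20) = 34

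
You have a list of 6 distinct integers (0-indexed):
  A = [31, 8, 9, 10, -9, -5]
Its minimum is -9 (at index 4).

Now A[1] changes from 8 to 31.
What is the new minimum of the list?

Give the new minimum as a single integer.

Old min = -9 (at index 4)
Change: A[1] 8 -> 31
Changed element was NOT the old min.
  New min = min(old_min, new_val) = min(-9, 31) = -9

Answer: -9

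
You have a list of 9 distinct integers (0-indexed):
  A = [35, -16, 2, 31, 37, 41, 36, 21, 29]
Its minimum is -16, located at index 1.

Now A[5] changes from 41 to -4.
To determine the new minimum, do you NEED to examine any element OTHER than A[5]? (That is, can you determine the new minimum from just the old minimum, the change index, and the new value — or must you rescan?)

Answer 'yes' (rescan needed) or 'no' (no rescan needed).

Answer: no

Derivation:
Old min = -16 at index 1
Change at index 5: 41 -> -4
Index 5 was NOT the min. New min = min(-16, -4). No rescan of other elements needed.
Needs rescan: no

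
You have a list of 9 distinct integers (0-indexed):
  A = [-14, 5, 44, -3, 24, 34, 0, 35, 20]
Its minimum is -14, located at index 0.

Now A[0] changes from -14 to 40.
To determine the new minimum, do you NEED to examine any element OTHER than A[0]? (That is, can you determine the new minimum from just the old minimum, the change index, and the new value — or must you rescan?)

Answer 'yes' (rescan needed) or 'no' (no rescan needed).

Answer: yes

Derivation:
Old min = -14 at index 0
Change at index 0: -14 -> 40
Index 0 WAS the min and new value 40 > old min -14. Must rescan other elements to find the new min.
Needs rescan: yes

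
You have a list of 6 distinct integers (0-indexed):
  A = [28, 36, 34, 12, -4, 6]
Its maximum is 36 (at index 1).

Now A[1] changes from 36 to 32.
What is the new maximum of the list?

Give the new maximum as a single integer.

Old max = 36 (at index 1)
Change: A[1] 36 -> 32
Changed element WAS the max -> may need rescan.
  Max of remaining elements: 34
  New max = max(32, 34) = 34

Answer: 34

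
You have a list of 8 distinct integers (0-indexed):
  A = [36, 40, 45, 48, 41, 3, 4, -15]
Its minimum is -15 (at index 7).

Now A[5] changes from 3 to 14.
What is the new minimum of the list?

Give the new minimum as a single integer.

Old min = -15 (at index 7)
Change: A[5] 3 -> 14
Changed element was NOT the old min.
  New min = min(old_min, new_val) = min(-15, 14) = -15

Answer: -15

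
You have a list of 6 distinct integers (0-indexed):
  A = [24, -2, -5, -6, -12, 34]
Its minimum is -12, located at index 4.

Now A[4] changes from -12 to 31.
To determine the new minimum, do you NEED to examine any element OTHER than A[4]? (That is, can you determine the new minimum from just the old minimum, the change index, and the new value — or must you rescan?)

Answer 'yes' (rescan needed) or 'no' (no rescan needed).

Old min = -12 at index 4
Change at index 4: -12 -> 31
Index 4 WAS the min and new value 31 > old min -12. Must rescan other elements to find the new min.
Needs rescan: yes

Answer: yes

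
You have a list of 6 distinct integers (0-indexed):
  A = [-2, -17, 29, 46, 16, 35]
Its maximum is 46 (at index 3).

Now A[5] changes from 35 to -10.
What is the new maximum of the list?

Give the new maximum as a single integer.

Old max = 46 (at index 3)
Change: A[5] 35 -> -10
Changed element was NOT the old max.
  New max = max(old_max, new_val) = max(46, -10) = 46

Answer: 46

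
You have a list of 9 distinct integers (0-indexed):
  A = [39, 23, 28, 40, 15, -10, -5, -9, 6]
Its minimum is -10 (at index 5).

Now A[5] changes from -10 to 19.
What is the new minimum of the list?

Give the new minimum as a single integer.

Answer: -9

Derivation:
Old min = -10 (at index 5)
Change: A[5] -10 -> 19
Changed element WAS the min. Need to check: is 19 still <= all others?
  Min of remaining elements: -9
  New min = min(19, -9) = -9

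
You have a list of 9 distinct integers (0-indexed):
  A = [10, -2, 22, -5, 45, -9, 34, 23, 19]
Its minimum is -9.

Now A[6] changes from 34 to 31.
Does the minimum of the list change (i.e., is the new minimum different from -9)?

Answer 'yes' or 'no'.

Old min = -9
Change: A[6] 34 -> 31
Changed element was NOT the min; min changes only if 31 < -9.
New min = -9; changed? no

Answer: no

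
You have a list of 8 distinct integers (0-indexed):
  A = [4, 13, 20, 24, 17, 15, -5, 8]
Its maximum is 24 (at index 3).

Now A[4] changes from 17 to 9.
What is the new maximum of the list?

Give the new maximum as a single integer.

Answer: 24

Derivation:
Old max = 24 (at index 3)
Change: A[4] 17 -> 9
Changed element was NOT the old max.
  New max = max(old_max, new_val) = max(24, 9) = 24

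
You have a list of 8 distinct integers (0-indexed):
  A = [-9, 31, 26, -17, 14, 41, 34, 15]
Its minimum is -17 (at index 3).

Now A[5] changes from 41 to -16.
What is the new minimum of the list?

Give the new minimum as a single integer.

Old min = -17 (at index 3)
Change: A[5] 41 -> -16
Changed element was NOT the old min.
  New min = min(old_min, new_val) = min(-17, -16) = -17

Answer: -17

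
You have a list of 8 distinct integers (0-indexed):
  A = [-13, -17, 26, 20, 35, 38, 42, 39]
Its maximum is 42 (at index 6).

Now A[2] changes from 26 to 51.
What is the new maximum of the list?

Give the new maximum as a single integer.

Old max = 42 (at index 6)
Change: A[2] 26 -> 51
Changed element was NOT the old max.
  New max = max(old_max, new_val) = max(42, 51) = 51

Answer: 51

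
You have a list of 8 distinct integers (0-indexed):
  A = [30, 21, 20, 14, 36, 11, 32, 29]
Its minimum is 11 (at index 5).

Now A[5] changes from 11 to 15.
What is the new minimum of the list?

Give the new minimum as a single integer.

Answer: 14

Derivation:
Old min = 11 (at index 5)
Change: A[5] 11 -> 15
Changed element WAS the min. Need to check: is 15 still <= all others?
  Min of remaining elements: 14
  New min = min(15, 14) = 14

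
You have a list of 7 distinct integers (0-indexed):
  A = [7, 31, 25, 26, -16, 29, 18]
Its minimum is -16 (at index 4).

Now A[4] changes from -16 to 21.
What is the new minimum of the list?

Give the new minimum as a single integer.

Old min = -16 (at index 4)
Change: A[4] -16 -> 21
Changed element WAS the min. Need to check: is 21 still <= all others?
  Min of remaining elements: 7
  New min = min(21, 7) = 7

Answer: 7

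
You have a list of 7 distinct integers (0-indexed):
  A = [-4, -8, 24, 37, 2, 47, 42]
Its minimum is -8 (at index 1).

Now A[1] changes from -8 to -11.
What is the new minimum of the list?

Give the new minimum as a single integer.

Answer: -11

Derivation:
Old min = -8 (at index 1)
Change: A[1] -8 -> -11
Changed element WAS the min. Need to check: is -11 still <= all others?
  Min of remaining elements: -4
  New min = min(-11, -4) = -11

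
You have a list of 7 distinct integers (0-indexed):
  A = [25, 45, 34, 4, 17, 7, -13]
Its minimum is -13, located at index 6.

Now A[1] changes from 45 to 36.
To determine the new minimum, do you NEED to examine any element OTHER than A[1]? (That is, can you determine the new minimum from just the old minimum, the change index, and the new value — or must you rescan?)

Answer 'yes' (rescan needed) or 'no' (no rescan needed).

Answer: no

Derivation:
Old min = -13 at index 6
Change at index 1: 45 -> 36
Index 1 was NOT the min. New min = min(-13, 36). No rescan of other elements needed.
Needs rescan: no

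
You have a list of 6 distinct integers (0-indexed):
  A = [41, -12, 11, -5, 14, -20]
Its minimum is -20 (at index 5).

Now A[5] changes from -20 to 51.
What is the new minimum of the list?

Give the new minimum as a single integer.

Answer: -12

Derivation:
Old min = -20 (at index 5)
Change: A[5] -20 -> 51
Changed element WAS the min. Need to check: is 51 still <= all others?
  Min of remaining elements: -12
  New min = min(51, -12) = -12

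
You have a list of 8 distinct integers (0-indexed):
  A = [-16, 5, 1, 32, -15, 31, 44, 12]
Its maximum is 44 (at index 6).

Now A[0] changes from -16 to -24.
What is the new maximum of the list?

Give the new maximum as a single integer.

Old max = 44 (at index 6)
Change: A[0] -16 -> -24
Changed element was NOT the old max.
  New max = max(old_max, new_val) = max(44, -24) = 44

Answer: 44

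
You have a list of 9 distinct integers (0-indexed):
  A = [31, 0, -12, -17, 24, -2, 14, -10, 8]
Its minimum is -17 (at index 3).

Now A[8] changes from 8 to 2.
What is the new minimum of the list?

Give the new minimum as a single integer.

Answer: -17

Derivation:
Old min = -17 (at index 3)
Change: A[8] 8 -> 2
Changed element was NOT the old min.
  New min = min(old_min, new_val) = min(-17, 2) = -17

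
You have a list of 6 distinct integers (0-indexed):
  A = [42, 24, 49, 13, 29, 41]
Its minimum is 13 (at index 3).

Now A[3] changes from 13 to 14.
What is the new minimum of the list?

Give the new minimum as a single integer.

Answer: 14

Derivation:
Old min = 13 (at index 3)
Change: A[3] 13 -> 14
Changed element WAS the min. Need to check: is 14 still <= all others?
  Min of remaining elements: 24
  New min = min(14, 24) = 14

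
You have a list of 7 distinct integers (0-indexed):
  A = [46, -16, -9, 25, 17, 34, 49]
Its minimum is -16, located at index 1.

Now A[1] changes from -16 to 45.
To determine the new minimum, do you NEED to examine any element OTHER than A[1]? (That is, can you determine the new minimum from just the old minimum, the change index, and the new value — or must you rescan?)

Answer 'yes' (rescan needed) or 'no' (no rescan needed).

Answer: yes

Derivation:
Old min = -16 at index 1
Change at index 1: -16 -> 45
Index 1 WAS the min and new value 45 > old min -16. Must rescan other elements to find the new min.
Needs rescan: yes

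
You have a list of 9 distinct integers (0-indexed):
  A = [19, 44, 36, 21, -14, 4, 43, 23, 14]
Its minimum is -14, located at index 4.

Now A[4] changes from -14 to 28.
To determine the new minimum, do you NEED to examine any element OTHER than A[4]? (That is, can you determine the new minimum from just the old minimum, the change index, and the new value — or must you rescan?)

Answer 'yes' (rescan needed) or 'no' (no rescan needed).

Old min = -14 at index 4
Change at index 4: -14 -> 28
Index 4 WAS the min and new value 28 > old min -14. Must rescan other elements to find the new min.
Needs rescan: yes

Answer: yes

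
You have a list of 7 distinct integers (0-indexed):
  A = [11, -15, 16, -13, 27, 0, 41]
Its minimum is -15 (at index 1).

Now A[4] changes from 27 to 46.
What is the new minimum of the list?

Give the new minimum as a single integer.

Old min = -15 (at index 1)
Change: A[4] 27 -> 46
Changed element was NOT the old min.
  New min = min(old_min, new_val) = min(-15, 46) = -15

Answer: -15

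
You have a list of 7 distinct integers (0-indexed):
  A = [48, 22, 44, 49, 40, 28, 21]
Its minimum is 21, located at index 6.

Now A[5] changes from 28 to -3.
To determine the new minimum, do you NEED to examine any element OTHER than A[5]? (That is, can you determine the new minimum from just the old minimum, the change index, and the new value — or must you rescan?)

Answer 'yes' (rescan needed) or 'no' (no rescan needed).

Old min = 21 at index 6
Change at index 5: 28 -> -3
Index 5 was NOT the min. New min = min(21, -3). No rescan of other elements needed.
Needs rescan: no

Answer: no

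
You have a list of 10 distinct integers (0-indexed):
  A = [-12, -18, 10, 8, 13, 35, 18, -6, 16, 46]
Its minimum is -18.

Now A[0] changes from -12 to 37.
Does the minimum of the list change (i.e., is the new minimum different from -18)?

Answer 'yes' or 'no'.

Old min = -18
Change: A[0] -12 -> 37
Changed element was NOT the min; min changes only if 37 < -18.
New min = -18; changed? no

Answer: no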